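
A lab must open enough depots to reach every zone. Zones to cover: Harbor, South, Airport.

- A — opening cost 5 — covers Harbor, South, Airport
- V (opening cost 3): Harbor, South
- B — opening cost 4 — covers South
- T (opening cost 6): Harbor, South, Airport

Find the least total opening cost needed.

This is a weighted set-cover instance.
The greedy cost-per-new-zone heuristic would pick V and A for 8, but a cheaper cover exists.
A alone covers Harbor, South, Airport — every zone.
Total opening cost: 5.
No cover costs less than 5.

5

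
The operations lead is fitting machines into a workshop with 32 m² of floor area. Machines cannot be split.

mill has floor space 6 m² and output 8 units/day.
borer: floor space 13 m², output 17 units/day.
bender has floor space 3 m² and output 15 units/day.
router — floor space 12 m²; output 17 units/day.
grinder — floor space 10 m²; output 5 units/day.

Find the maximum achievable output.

49

mill + bender + router + grinder: floor space 6 + 3 + 12 + 10 = 31 ≤ 32, output 8 + 15 + 17 + 5 = 45.
borer + bender + router: floor space 13 + 3 + 12 = 28 ≤ 32, output 17 + 15 + 17 = 49.
mill + borer + bender + grinder: floor space 6 + 13 + 3 + 10 = 32 ≤ 32, output 8 + 17 + 15 + 5 = 45.
Best is borer, bender, and router with total output 49.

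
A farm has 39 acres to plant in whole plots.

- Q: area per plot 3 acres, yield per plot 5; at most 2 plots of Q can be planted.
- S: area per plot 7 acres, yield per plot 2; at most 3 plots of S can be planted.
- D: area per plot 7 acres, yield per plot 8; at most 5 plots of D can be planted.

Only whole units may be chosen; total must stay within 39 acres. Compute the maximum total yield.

45

This is a bounded integer knapsack.
2×Q and 4×D: area 34 ≤ 39, yield 2·5 + 4·8 = 42.
1×Q and 5×D: area 38 ≤ 39, yield 1·5 + 5·8 = 45.
Best is 45.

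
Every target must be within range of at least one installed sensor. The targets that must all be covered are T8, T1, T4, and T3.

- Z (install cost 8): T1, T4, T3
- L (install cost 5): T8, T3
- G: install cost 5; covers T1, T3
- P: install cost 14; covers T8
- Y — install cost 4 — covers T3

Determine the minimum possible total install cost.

Choose Z and L: together they cover T8, T1, T4, T3 — every target.
Total install cost: 8 + 5 = 13.
No cover costs less than 13.

13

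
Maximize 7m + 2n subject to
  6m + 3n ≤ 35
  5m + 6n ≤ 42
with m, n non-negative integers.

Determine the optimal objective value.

The continuous relaxation peaks at (5.83, 0) with value 40.83; rounding to a feasible lattice point costs some objective.
(m,n)=(5,1): 6·5+3·1=33≤35, 5·5+6·1=31≤42, objective 37.
(m,n)=(5,0): 6·5+3·0=30≤35, 5·5+6·0=25≤42, objective 35.
(m,n)=(4,2): 6·4+3·2=30≤35, 5·4+6·2=32≤42, objective 32.
Maximum is 37 at (m,n)=(5,1).

37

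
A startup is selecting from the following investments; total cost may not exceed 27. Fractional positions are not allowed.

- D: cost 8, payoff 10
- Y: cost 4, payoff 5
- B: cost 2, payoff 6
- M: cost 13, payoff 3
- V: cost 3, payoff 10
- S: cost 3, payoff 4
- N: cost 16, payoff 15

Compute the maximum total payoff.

Take Y, B, V, and N: cost 4 + 2 + 3 + 16 = 25 ≤ 27, payoff 5 + 6 + 10 + 15 = 36.
No other feasible combination does better.

36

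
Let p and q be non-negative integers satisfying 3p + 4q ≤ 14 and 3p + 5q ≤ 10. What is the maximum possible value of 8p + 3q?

24

Relaxing integrality, the LP optimum is 26.67 at (p,q) = (3.33, 0), which is not an integer point.
(p,q)=(3,0) is feasible, giving 24.
(p,q)=(2,0) is feasible, giving 16.
The best lattice point is (3,0), giving 24.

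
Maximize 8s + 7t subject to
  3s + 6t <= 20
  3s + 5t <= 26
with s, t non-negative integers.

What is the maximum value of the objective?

48

The continuous relaxation peaks at (6.67, 0) with value 53.33; rounding to a feasible lattice point costs some objective.
(s,t)=(6,0): 3·6+6·0=18≤20, 3·6+5·0=18≤26, objective 48.
(s,t)=(5,0): 3·5+6·0=15≤20, 3·5+5·0=15≤26, objective 40.
The best lattice point is (6,0), giving 48.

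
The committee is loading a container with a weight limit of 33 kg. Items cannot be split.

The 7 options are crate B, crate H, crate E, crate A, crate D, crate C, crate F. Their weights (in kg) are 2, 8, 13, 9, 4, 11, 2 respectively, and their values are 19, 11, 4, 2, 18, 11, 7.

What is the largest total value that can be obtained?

66

Allowing fractional choices, the relaxed optimum would be about 67.8, but items are indivisible.
crate B + crate H + crate D + crate C + crate F: weight 2 + 8 + 4 + 11 + 2 = 27 ≤ 33, value 19 + 11 + 18 + 11 + 7 = 66.
crate B + crate H + crate E + crate D + crate F: weight 2 + 8 + 13 + 4 + 2 = 29 ≤ 33, value 19 + 11 + 4 + 18 + 7 = 59.
crate B + crate H + crate D + crate C: weight 2 + 8 + 4 + 11 = 25 ≤ 33, value 19 + 11 + 18 + 11 = 59.
Best is crate B, crate H, crate D, crate C, and crate F with total value 66.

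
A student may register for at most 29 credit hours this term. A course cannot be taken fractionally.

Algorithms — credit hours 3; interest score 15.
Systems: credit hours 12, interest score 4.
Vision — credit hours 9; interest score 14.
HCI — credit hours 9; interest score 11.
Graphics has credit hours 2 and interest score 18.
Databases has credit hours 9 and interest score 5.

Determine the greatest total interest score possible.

58

This is a 0-1 knapsack instance.
Algorithms + Vision + Graphics + Databases: credit hours 3 + 9 + 2 + 9 = 23 ≤ 29, interest score 15 + 14 + 18 + 5 = 52.
Algorithms + Vision + HCI + Graphics: credit hours 3 + 9 + 9 + 2 = 23 ≤ 29, interest score 15 + 14 + 11 + 18 = 58.
Algorithms + Systems + Vision + Graphics: credit hours 3 + 12 + 9 + 2 = 26 ≤ 29, interest score 15 + 4 + 14 + 18 = 51.
Best is Algorithms, Vision, HCI, and Graphics with total interest score 58.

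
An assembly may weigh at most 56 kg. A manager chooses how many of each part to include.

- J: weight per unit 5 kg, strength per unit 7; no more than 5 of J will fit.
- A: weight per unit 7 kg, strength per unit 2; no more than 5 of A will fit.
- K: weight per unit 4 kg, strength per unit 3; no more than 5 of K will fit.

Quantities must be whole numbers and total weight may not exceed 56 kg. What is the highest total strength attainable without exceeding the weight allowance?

Take 5×J, 1×A, and 5×K: weight 52 ≤ 56, strength 5·7 + 1·2 + 5·3 = 52.
J has the best ratio (7/5) and is taken to its limit of 5; remaining capacity is filled optimally with the others.

52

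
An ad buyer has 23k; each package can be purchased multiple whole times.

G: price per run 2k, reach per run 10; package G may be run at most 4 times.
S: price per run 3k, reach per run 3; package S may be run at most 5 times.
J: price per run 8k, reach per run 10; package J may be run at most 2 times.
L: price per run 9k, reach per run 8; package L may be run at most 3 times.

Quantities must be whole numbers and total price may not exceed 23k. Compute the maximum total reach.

This is a bounded integer knapsack.
4×G and 5×S: price 23 ≤ 23, reach 4·10 + 5·3 = 55.
4×G, 2×S, and 1×J: price 22 ≤ 23, reach 4·10 + 2·3 + 1·10 = 56.
Best is 56.

56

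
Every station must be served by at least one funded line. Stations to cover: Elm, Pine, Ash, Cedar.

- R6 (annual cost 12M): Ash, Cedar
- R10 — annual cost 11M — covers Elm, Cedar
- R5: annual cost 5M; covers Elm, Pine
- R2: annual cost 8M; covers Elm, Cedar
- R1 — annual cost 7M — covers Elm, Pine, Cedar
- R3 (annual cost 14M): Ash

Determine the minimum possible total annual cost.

17

The greedy cost-per-new-station heuristic would pick R1 and R6 for 19, but a cheaper cover exists.
Choose R6 and R5: together they cover Elm, Pine, Ash, Cedar — every station.
Total annual cost: 12 + 5 = 17.
No cover costs less than 17.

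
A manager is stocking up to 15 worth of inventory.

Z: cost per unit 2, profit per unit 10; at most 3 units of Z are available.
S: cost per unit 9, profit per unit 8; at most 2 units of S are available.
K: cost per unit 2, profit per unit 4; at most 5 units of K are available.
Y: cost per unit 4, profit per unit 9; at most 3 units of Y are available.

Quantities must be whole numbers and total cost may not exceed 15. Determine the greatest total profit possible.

48

3×Z and 2×Y: cost 14 ≤ 15, profit 3·10 + 2·9 = 48.
3×Z, 2×K, and 1×Y: cost 14 ≤ 15, profit 3·10 + 2·4 + 1·9 = 47.
Best is 48.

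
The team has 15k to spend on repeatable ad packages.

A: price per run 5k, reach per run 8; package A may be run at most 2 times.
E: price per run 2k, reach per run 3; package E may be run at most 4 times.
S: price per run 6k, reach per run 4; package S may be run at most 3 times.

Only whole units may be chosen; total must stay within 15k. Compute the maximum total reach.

22

This is a bounded integer knapsack.
Take 2×A and 2×E: price 14 ≤ 15, reach 2·8 + 2·3 = 22.
A has the best ratio (8/5) and is taken to its limit of 2; remaining capacity is filled optimally with the others.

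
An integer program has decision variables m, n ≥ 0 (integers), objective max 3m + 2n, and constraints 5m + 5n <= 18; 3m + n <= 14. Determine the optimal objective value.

9

Relaxing integrality, the LP optimum is 10.80 at (m,n) = (3.6, 0), which is not an integer point.
(m,n)=(3,0): 5·3+5·0=15≤18, 3·3+1·0=9≤14, objective 9.
(m,n)=(2,1): 5·2+5·1=15≤18, 3·2+1·1=7≤14, objective 8.
(m,n)=(2,0): 5·2+5·0=10≤18, 3·2+1·0=6≤14, objective 6.
No feasible integer point exceeds 9.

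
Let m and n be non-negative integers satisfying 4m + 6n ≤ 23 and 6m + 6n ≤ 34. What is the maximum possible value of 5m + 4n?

(m,n)=(5,0) is feasible, giving 25.
(m,n)=(4,1) is feasible, giving 24.
(m,n)=(4,0) is feasible, giving 20.
No feasible integer point exceeds 25.

25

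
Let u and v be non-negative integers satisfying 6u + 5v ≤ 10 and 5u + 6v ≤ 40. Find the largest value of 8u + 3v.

Relaxing integrality, the LP optimum is 13.33 at (u,v) = (1.67, 0), which is not an integer point.
(u,v)=(1,0): 6·1+5·0=6≤10, 5·1+6·0=5≤40, objective 8.
(u,v)=(0,1): 6·0+5·1=5≤10, 5·0+6·1=6≤40, objective 3.
(u,v)=(0,0): 6·0+5·0=0≤10, 5·0+6·0=0≤40, objective 0.
No feasible integer point exceeds 8.

8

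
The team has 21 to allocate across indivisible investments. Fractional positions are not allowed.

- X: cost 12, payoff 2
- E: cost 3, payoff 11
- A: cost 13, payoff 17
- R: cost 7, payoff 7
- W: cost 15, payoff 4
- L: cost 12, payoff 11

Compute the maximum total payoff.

28

Treat it as a binary knapsack problem.
Take E and A: cost 3 + 13 = 16 ≤ 21, payoff 11 + 17 = 28.
No other feasible combination does better.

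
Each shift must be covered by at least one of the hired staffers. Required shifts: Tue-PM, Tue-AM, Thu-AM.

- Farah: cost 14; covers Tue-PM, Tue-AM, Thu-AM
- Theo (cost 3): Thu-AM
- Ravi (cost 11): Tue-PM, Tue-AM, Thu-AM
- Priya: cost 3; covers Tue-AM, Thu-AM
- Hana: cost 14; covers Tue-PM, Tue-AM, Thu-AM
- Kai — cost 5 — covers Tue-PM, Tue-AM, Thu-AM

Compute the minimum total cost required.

This is an integer covering problem.
The greedy cost-per-new-shift heuristic would pick Priya and Kai for 8, but a cheaper cover exists.
Kai alone covers Tue-PM, Tue-AM, Thu-AM — every shift.
Total cost: 5.
No cover costs less than 5.

5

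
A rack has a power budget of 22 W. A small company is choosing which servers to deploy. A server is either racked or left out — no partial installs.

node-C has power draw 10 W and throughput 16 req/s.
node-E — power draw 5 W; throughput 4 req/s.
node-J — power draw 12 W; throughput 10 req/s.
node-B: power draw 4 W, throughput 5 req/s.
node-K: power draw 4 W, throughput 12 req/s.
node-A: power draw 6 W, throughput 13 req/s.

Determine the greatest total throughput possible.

Treat it as a binary knapsack problem.
Allowing fractional choices, the relaxed optimum would be about 43.5, but servers are indivisible.
node-J + node-K + node-A: power draw 12 + 4 + 6 = 22 ≤ 22, throughput 10 + 12 + 13 = 35.
node-C + node-K + node-A: power draw 10 + 4 + 6 = 20 ≤ 22, throughput 16 + 12 + 13 = 41.
Best is node-C, node-K, and node-A with total throughput 41.

41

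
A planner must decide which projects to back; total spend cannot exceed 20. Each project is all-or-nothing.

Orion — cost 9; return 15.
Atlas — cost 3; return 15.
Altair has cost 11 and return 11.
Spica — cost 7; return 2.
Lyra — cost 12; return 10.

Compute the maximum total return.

Allowing fractional choices, the relaxed optimum would be about 38.0, but projects are indivisible.
Atlas + Altair: cost 3 + 11 = 14 ≤ 20, return 15 + 11 = 26.
Orion + Atlas: cost 9 + 3 = 12 ≤ 20, return 15 + 15 = 30.
Orion + Atlas + Spica: cost 9 + 3 + 7 = 19 ≤ 20, return 15 + 15 + 2 = 32.
Best is Orion, Atlas, and Spica with total return 32.

32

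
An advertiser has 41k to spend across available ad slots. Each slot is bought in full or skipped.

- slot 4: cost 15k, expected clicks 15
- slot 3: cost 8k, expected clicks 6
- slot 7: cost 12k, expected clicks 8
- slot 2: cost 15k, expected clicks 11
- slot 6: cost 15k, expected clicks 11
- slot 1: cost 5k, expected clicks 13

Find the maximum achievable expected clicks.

42

Take slot 4, slot 3, slot 7, and slot 1: cost 15 + 8 + 12 + 5 = 40 ≤ 41, expected clicks 15 + 6 + 8 + 13 = 42.
No other feasible combination does better.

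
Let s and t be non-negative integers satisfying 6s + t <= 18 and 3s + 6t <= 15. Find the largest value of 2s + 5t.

(s,t)=(1,2): 6·1+1·2=8≤18, 3·1+6·2=15≤15, objective 12.
(s,t)=(0,2): 6·0+1·2=2≤18, 3·0+6·2=12≤15, objective 10.
(s,t)=(2,1): 6·2+1·1=13≤18, 3·2+6·1=12≤15, objective 9.
Maximum is 12 at (s,t)=(1,2).

12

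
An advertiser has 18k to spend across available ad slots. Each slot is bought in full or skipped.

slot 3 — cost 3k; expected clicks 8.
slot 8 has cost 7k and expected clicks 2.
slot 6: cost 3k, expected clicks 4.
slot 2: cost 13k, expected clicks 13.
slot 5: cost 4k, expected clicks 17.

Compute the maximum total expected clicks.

slot 3 + slot 8 + slot 6 + slot 5: cost 3 + 7 + 3 + 4 = 17 ≤ 18, expected clicks 8 + 2 + 4 + 17 = 31.
slot 2 + slot 5: cost 13 + 4 = 17 ≤ 18, expected clicks 13 + 17 = 30.
Best is slot 3, slot 8, slot 6, and slot 5 with total expected clicks 31.

31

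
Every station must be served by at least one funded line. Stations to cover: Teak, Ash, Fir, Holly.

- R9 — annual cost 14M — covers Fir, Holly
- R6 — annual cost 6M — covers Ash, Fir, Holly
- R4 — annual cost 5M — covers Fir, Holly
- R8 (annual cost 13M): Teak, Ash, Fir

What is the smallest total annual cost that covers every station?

This is a weighted set-cover instance.
Choose R4 and R8: together they cover Teak, Ash, Fir, Holly — every station.
Total annual cost: 5 + 13 = 18.

18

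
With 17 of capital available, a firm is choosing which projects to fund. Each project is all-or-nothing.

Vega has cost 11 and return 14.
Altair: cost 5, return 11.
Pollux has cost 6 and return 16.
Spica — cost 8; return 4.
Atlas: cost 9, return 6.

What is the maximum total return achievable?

30

Treat it as a binary knapsack problem.
Allowing fractional choices, the relaxed optimum would be about 34.6, but projects are indivisible.
Vega + Pollux: cost 11 + 6 = 17 ≤ 17, return 14 + 16 = 30.
Altair + Pollux: cost 5 + 6 = 11 ≤ 17, return 11 + 16 = 27.
Best is Vega and Pollux with total return 30.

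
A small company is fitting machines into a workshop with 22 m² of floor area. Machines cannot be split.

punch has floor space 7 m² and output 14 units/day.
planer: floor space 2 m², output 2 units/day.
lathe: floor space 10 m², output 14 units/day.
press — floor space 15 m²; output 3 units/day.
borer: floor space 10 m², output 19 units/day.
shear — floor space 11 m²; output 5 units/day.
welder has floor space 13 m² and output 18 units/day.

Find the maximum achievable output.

35

Treat it as a binary knapsack problem.
planer + lathe + borer: floor space 2 + 10 + 10 = 22 ≤ 22, output 2 + 14 + 19 = 35.
punch + planer + borer: floor space 7 + 2 + 10 = 19 ≤ 22, output 14 + 2 + 19 = 35.
The maximum output is 35; one optimal choice is punch, planer, and borer.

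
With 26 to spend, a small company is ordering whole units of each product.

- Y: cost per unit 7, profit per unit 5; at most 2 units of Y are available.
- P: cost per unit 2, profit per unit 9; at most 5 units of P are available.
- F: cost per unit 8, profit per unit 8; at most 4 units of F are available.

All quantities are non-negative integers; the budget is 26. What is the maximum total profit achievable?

This is a bounded integer knapsack.
P has the best ratio (9/2); taking only P gives at most 5×9 = 45 (stopped by the supply cap of 5).
Mixing does better — 5×P and 2×F: cost 26 ≤ 26, profit 5·9 + 2·8 = 61.

61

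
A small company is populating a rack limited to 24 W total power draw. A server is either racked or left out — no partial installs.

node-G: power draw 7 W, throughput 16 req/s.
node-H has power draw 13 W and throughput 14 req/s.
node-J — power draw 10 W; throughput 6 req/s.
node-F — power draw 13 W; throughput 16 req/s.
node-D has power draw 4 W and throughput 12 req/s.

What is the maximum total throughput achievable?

Treat it as a binary knapsack problem.
Take node-G, node-F, and node-D: power draw 7 + 13 + 4 = 24 ≤ 24, throughput 16 + 16 + 12 = 44.
No other feasible combination does better.

44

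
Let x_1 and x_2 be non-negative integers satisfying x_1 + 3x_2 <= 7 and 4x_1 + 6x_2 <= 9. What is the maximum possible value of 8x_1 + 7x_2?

Relaxing integrality, the LP optimum is 18.00 at (x_1,x_2) = (2.25, 0), which is not an integer point.
(x_1,x_2)=(2,0): 1·2+3·0=2≤7, 4·2+6·0=8≤9, objective 16.
(x_1,x_2)=(1,0): 1·1+3·0=1≤7, 4·1+6·0=4≤9, objective 8.
The best lattice point is (2,0), giving 16.

16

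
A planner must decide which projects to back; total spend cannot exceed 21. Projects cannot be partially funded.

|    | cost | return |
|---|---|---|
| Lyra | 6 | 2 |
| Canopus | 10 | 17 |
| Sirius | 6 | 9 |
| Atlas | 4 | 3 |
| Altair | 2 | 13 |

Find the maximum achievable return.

39

Allowing fractional choices, the relaxed optimum would be about 41.2, but projects are indivisible.
Lyra + Canopus + Altair: cost 6 + 10 + 2 = 18 ≤ 21, return 2 + 17 + 13 = 32.
Canopus + Atlas + Altair: cost 10 + 4 + 2 = 16 ≤ 21, return 17 + 3 + 13 = 33.
Canopus + Sirius + Altair: cost 10 + 6 + 2 = 18 ≤ 21, return 17 + 9 + 13 = 39.
Best is Canopus, Sirius, and Altair with total return 39.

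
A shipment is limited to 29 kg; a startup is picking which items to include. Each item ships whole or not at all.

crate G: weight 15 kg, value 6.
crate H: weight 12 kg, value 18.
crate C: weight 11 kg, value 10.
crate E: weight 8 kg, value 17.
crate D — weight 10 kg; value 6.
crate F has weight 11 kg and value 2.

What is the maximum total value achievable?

Allowing fractional choices, the relaxed optimum would be about 43.2, but items are indivisible.
crate H + crate E: weight 12 + 8 = 20 ≤ 29, value 18 + 17 = 35.
crate H + crate C: weight 12 + 11 = 23 ≤ 29, value 18 + 10 = 28.
crate C + crate E + crate D: weight 11 + 8 + 10 = 29 ≤ 29, value 10 + 17 + 6 = 33.
Best is crate H and crate E with total value 35.

35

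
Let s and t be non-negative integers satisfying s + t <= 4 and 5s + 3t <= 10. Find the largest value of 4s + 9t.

Relaxing integrality, the LP optimum is 30.00 at (s,t) = (0, 3.33), which is not an integer point.
(s,t)=(0,3): 1·0+1·3=3≤4, 5·0+3·3=9≤10, objective 27.
(s,t)=(0,2): 1·0+1·2=2≤4, 5·0+3·2=6≤10, objective 18.
No feasible integer point exceeds 27.

27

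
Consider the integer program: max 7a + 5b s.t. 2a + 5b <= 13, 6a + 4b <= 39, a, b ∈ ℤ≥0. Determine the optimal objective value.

(a,b)=(6,0): 2·6+5·0=12≤13, 6·6+4·0=36≤39, objective 42.
(a,b)=(5,0): 2·5+5·0=10≤13, 6·5+4·0=30≤39, objective 35.
Maximum is 42 at (a,b)=(6,0).

42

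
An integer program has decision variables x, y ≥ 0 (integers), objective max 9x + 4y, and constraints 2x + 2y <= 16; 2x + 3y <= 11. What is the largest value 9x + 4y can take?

45

(x,y)=(5,0) is feasible, giving 45.
(x,y)=(4,1) is feasible, giving 40.
(x,y)=(4,0) is feasible, giving 36.
Maximum is 45 at (x,y)=(5,0).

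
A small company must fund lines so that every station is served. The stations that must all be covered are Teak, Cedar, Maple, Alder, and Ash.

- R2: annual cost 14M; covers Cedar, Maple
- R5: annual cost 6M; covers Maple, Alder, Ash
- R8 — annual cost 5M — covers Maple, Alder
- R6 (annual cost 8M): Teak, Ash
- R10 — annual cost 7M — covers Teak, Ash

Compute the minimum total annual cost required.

26

The greedy cost-per-new-station heuristic would pick R5, R10, and R2 for 27, but a cheaper cover exists.
Choose R2, R8, and R10: together they cover Teak, Cedar, Maple, Alder, Ash — every station.
Total annual cost: 14 + 5 + 7 = 26.
No cover costs less than 26.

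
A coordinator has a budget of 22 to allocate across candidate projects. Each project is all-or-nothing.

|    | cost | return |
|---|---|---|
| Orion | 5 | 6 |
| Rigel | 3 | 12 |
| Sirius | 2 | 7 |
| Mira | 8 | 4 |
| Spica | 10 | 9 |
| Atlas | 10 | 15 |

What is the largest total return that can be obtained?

40

Take Orion, Rigel, Sirius, and Atlas: cost 5 + 3 + 2 + 10 = 20 ≤ 22, return 6 + 12 + 7 + 15 = 40.
No other feasible combination does better.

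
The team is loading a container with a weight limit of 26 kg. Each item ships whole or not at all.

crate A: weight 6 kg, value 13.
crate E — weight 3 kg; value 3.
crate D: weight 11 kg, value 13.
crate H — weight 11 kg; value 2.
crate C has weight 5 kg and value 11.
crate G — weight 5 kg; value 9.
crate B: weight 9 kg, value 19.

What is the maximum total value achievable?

52

Allowing fractional choices, the relaxed optimum would be about 53.2, but items are indivisible.
crate A + crate E + crate C + crate B: weight 6 + 3 + 5 + 9 = 23 ≤ 26, value 13 + 3 + 11 + 19 = 46.
crate A + crate C + crate G + crate B: weight 6 + 5 + 5 + 9 = 25 ≤ 26, value 13 + 11 + 9 + 19 = 52.
Best is crate A, crate C, crate G, and crate B with total value 52.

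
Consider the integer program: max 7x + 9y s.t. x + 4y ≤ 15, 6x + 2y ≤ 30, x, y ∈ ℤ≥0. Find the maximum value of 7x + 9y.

48

The continuous relaxation peaks at (4.09, 2.73) with value 53.18; rounding to a feasible lattice point costs some objective.
(x,y)=(3,3): 1·3+4·3=15≤15, 6·3+2·3=24≤30, objective 48.
(x,y)=(4,2): 1·4+4·2=12≤15, 6·4+2·2=28≤30, objective 46.
(x,y)=(2,3): 1·2+4·3=14≤15, 6·2+2·3=18≤30, objective 41.
The best lattice point is (3,3), giving 48.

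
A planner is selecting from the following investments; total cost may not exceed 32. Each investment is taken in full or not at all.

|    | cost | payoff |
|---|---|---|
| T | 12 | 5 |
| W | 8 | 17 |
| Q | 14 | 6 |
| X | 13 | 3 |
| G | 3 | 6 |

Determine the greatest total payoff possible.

Allowing fractional choices, the relaxed optimum would be about 31.9, but investments are indivisible.
W + X + G: cost 8 + 13 + 3 = 24 ≤ 32, payoff 17 + 3 + 6 = 26.
T + W + G: cost 12 + 8 + 3 = 23 ≤ 32, payoff 5 + 17 + 6 = 28.
W + Q + G: cost 8 + 14 + 3 = 25 ≤ 32, payoff 17 + 6 + 6 = 29.
Best is W, Q, and G with total payoff 29.

29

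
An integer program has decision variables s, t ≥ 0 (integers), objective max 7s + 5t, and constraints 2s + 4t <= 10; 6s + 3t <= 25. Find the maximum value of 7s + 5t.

The continuous relaxation peaks at (3.89, 0.556) with value 30.00; rounding to a feasible lattice point costs some objective.
(s,t)=(4,0): 2·4+4·0=8≤10, 6·4+3·0=24≤25, objective 28.
(s,t)=(3,1): 2·3+4·1=10≤10, 6·3+3·1=21≤25, objective 26.
The best lattice point is (4,0), giving 28.

28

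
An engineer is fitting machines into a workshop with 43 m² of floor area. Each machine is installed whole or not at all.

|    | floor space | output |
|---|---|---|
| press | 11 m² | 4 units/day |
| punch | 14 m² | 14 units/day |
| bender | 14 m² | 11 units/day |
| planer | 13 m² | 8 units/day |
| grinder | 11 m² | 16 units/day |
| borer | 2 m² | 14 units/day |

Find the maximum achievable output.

55

This is a 0-1 knapsack instance.
punch + planer + grinder + borer: floor space 14 + 13 + 11 + 2 = 40 ≤ 43, output 14 + 8 + 16 + 14 = 52.
bender + planer + grinder + borer: floor space 14 + 13 + 11 + 2 = 40 ≤ 43, output 11 + 8 + 16 + 14 = 49.
punch + bender + grinder + borer: floor space 14 + 14 + 11 + 2 = 41 ≤ 43, output 14 + 11 + 16 + 14 = 55.
Best is punch, bender, grinder, and borer with total output 55.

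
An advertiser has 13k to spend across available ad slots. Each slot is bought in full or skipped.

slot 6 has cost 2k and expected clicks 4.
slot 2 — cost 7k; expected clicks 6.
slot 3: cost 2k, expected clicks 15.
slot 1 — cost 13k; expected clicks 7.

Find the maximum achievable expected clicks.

This is an integer program with binary decision variables.
slot 2 + slot 3: cost 7 + 2 = 9 ≤ 13, expected clicks 6 + 15 = 21.
slot 6 + slot 2 + slot 3: cost 2 + 7 + 2 = 11 ≤ 13, expected clicks 4 + 6 + 15 = 25.
Best is slot 6, slot 2, and slot 3 with total expected clicks 25.

25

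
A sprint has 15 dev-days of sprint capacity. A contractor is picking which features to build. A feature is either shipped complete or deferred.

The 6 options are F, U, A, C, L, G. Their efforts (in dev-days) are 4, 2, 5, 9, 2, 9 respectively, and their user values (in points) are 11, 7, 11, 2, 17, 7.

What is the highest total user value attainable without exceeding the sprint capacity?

46

Allowing fractional choices, the relaxed optimum would be about 47.6, but features are indivisible.
F + U + A + L: effort 4 + 2 + 5 + 2 = 13 ≤ 15, user value 11 + 7 + 11 + 17 = 46.
F + U + L: effort 4 + 2 + 2 = 8 ≤ 15, user value 11 + 7 + 17 = 35.
F + A + L: effort 4 + 5 + 2 = 11 ≤ 15, user value 11 + 11 + 17 = 39.
Best is F, U, A, and L with total user value 46.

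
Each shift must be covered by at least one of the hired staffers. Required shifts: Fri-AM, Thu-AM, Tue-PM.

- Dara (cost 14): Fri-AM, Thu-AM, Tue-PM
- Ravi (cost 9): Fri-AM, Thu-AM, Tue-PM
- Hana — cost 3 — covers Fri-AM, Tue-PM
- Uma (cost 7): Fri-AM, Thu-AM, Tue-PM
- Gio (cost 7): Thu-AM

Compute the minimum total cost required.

7

The greedy cost-per-new-shift heuristic would pick Hana and Uma for 10, but a cheaper cover exists.
Uma alone covers Fri-AM, Thu-AM, Tue-PM — every shift.
Total cost: 7.
No cover costs less than 7.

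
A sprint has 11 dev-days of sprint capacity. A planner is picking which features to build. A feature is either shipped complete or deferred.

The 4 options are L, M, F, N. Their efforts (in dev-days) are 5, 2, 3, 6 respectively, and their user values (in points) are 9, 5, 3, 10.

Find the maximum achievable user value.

Allowing fractional choices, the relaxed optimum would be about 20.7, but features are indivisible.
M + F + N: effort 2 + 3 + 6 = 11 ≤ 11, user value 5 + 3 + 10 = 18.
L + M + F: effort 5 + 2 + 3 = 10 ≤ 11, user value 9 + 5 + 3 = 17.
L + N: effort 5 + 6 = 11 ≤ 11, user value 9 + 10 = 19.
Best is L and N with total user value 19.

19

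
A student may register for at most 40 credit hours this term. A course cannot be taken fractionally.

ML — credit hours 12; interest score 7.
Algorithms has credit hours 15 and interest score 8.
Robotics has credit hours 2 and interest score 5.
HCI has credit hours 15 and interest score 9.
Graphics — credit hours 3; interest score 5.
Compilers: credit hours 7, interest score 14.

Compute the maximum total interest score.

ML + Robotics + HCI + Graphics + Compilers: credit hours 12 + 2 + 15 + 3 + 7 = 39 ≤ 40, interest score 7 + 5 + 9 + 5 + 14 = 40.
Algorithms + Robotics + HCI + Compilers: credit hours 15 + 2 + 15 + 7 = 39 ≤ 40, interest score 8 + 5 + 9 + 14 = 36.
ML + Algorithms + Robotics + Graphics + Compilers: credit hours 12 + 15 + 2 + 3 + 7 = 39 ≤ 40, interest score 7 + 8 + 5 + 5 + 14 = 39.
Best is ML, Robotics, HCI, Graphics, and Compilers with total interest score 40.

40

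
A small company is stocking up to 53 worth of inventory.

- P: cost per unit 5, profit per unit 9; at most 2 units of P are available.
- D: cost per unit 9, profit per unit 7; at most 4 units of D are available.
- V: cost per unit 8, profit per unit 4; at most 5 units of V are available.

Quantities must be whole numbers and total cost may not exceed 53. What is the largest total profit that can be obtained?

2×P, 3×D, and 2×V: cost 53 ≤ 53, profit 2·9 + 3·7 + 2·4 = 47.
2×P and 4×D: cost 46 ≤ 53, profit 2·9 + 4·7 = 46.
Best is 47.

47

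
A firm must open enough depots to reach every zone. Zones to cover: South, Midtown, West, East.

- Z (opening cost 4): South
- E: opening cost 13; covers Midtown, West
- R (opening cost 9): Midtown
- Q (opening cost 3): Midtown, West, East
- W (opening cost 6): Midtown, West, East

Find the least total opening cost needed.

Choose Z and Q: together they cover South, Midtown, West, East — every zone.
Total opening cost: 4 + 3 = 7.

7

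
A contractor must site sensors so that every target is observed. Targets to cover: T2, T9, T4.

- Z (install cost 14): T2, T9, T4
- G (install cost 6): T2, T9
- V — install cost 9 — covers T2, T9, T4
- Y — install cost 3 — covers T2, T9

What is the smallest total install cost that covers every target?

V alone covers T2, T9, T4 — every target.
Total install cost: 9.

9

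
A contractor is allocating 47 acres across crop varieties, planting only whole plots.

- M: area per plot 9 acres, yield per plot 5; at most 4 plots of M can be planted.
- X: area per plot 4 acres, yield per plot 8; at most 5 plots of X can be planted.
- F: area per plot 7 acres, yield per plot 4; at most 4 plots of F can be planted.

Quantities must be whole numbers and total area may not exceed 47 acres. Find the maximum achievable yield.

2×M, 5×X, and 1×F: area 45 ≤ 47, yield 2·5 + 5·8 + 1·4 = 54.
3×M and 5×X: area 47 ≤ 47, yield 3·5 + 5·8 = 55.
Best is 55.

55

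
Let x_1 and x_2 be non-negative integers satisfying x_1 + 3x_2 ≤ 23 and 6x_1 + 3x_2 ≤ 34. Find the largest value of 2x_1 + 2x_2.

18

The continuous relaxation peaks at (2.2, 6.93) with value 18.27; rounding to a feasible lattice point costs some objective.
(x_1,x_2)=(2,7): 1·2+3·7=23≤23, 6·2+3·7=33≤34, objective 18.
(x_1,x_2)=(1,7): 1·1+3·7=22≤23, 6·1+3·7=27≤34, objective 16.
(x_1,x_2)=(2,6): 1·2+3·6=20≤23, 6·2+3·6=30≤34, objective 16.
(x_1,x_2)=(3,5): 1·3+3·5=18≤23, 6·3+3·5=33≤34, objective 16.
No feasible integer point exceeds 18.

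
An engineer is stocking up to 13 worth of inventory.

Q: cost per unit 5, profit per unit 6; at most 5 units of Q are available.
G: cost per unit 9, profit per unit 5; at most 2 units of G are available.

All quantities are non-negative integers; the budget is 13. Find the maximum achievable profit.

Q has the best ratio (6/5); taking only Q gives at most 2×6 = 12 (stopped by the cost limit).
Optimal: 2×Q: cost 10 ≤ 13, profit 2·6 = 12.

12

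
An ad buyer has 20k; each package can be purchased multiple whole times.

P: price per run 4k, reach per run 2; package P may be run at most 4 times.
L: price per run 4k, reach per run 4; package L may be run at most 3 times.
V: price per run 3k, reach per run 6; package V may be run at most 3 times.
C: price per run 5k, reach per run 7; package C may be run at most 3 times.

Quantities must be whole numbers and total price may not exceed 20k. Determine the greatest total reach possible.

32

V has the best ratio (6/3); taking only V gives at most 3×6 = 18 (stopped by the supply cap of 3).
Mixing does better — 3×V and 2×C: price 19 ≤ 20, reach 3·6 + 2·7 = 32.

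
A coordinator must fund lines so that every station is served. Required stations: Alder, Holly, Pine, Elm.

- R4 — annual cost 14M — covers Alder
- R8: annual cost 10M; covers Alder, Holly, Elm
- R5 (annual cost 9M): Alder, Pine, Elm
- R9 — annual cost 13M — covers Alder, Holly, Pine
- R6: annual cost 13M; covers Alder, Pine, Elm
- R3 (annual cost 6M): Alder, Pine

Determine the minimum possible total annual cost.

16

Choose R8 and R3: together they cover Alder, Holly, Pine, Elm — every station.
Total annual cost: 10 + 6 = 16.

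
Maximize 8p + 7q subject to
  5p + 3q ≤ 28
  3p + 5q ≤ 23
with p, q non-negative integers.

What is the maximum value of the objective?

Relaxing integrality, the LP optimum is 49.06 at (p,q) = (4.44, 1.94), which is not an integer point.
(p,q)=(5,1): 5·5+3·1=28≤28, 3·5+5·1=20≤23, objective 47.
(p,q)=(4,2): 5·4+3·2=26≤28, 3·4+5·2=22≤23, objective 46.
(p,q)=(5,0): 5·5+3·0=25≤28, 3·5+5·0=15≤23, objective 40.
Maximum is 47 at (p,q)=(5,1).

47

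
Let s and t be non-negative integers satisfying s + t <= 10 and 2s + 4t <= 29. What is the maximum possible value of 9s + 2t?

(s,t)=(10,0) is feasible, giving 90.
(s,t)=(9,1) is feasible, giving 83.
(s,t)=(9,0) is feasible, giving 81.
Maximum is 90 at (s,t)=(10,0).

90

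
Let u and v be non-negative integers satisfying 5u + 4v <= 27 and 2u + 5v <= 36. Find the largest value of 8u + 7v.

(u,v)=(3,3): 5·3+4·3=27≤27, 2·3+5·3=21≤36, objective 45.
(u,v)=(2,4): 5·2+4·4=26≤27, 2·2+5·4=24≤36, objective 44.
The best lattice point is (3,3), giving 45.

45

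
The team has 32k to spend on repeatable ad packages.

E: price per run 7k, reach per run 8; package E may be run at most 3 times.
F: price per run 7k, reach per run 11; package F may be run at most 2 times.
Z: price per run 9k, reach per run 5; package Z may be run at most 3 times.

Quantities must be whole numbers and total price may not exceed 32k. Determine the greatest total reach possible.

F has the best ratio (11/7); taking only F gives at most 2×11 = 22 (stopped by the supply cap of 2).
Mixing does better — 2×E and 2×F: price 28 ≤ 32, reach 2·8 + 2·11 = 38.

38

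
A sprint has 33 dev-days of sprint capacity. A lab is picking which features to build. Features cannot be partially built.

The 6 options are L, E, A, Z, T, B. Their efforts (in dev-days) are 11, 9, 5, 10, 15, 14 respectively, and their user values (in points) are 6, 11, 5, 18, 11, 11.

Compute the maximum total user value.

40

This is a 0-1 knapsack instance.
Allowing fractional choices, the relaxed optimum would be about 41.1, but features are indivisible.
E + Z + B: effort 9 + 10 + 14 = 33 ≤ 33, user value 11 + 18 + 11 = 40.
E + A + Z: effort 9 + 5 + 10 = 24 ≤ 33, user value 11 + 5 + 18 = 34.
L + E + Z: effort 11 + 9 + 10 = 30 ≤ 33, user value 6 + 11 + 18 = 35.
Best is E, Z, and B with total user value 40.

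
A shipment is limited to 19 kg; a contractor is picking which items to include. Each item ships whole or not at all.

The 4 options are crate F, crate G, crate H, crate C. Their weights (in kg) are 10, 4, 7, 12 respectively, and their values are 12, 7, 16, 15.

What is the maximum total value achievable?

31

Allowing fractional choices, the relaxed optimum would be about 33.0, but items are indivisible.
crate F + crate H: weight 10 + 7 = 17 ≤ 19, value 12 + 16 = 28.
crate H + crate C: weight 7 + 12 = 19 ≤ 19, value 16 + 15 = 31.
crate G + crate H: weight 4 + 7 = 11 ≤ 19, value 7 + 16 = 23.
Best is crate H and crate C with total value 31.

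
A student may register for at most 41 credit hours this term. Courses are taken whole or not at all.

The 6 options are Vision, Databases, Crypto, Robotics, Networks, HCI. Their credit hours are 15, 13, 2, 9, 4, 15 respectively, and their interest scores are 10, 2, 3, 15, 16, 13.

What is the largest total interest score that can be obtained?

Crypto + Robotics + Networks + HCI: credit hours 2 + 9 + 4 + 15 = 30 ≤ 41, interest score 3 + 15 + 16 + 13 = 47.
Databases + Robotics + Networks + HCI: credit hours 13 + 9 + 4 + 15 = 41 ≤ 41, interest score 2 + 15 + 16 + 13 = 46.
Best is Crypto, Robotics, Networks, and HCI with total interest score 47.

47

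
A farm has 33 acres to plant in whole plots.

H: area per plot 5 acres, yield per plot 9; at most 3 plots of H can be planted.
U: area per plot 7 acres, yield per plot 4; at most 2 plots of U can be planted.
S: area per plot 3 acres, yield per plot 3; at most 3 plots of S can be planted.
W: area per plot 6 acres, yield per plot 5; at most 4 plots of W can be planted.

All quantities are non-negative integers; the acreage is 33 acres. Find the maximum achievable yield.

43

3×H and 3×W: area 33 ≤ 33, yield 3·9 + 3·5 = 42.
3×H, 2×S, and 2×W: area 33 ≤ 33, yield 3·9 + 2·3 + 2·5 = 43.
Best is 43.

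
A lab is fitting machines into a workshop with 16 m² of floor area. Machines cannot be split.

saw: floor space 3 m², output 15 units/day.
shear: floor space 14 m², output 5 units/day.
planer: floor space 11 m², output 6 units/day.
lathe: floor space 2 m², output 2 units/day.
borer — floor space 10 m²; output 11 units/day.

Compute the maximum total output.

Allowing fractional choices, the relaxed optimum would be about 28.5, but machines are indivisible.
saw + borer: floor space 3 + 10 = 13 ≤ 16, output 15 + 11 = 26.
saw + lathe + borer: floor space 3 + 2 + 10 = 15 ≤ 16, output 15 + 2 + 11 = 28.
Best is saw, lathe, and borer with total output 28.

28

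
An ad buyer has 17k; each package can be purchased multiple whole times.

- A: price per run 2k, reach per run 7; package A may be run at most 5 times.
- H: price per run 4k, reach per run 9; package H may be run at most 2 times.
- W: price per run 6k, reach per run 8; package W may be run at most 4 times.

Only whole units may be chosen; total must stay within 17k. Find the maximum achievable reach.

4×A and 2×H: price 16 ≤ 17, reach 4·7 + 2·9 = 46.
5×A and 1×H: price 14 ≤ 17, reach 5·7 + 1·9 = 44.
Best is 46.

46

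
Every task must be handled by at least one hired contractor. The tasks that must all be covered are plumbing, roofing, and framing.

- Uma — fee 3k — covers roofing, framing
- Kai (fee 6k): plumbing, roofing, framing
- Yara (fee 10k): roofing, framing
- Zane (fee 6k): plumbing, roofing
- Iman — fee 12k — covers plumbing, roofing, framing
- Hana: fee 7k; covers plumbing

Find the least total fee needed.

6

The greedy cost-per-new-task heuristic would pick Uma and Kai for 9, but a cheaper cover exists.
Kai alone covers plumbing, roofing, framing — every task.
Total fee: 6.
No cover costs less than 6.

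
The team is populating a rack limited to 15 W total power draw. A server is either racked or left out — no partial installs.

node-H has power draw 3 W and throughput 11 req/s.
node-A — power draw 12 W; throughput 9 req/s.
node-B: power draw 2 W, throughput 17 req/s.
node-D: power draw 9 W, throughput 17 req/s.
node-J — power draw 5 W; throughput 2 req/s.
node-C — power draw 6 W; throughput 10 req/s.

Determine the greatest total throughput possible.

45

node-H + node-B + node-C: power draw 3 + 2 + 6 = 11 ≤ 15, throughput 11 + 17 + 10 = 38.
node-H + node-B + node-D: power draw 3 + 2 + 9 = 14 ≤ 15, throughput 11 + 17 + 17 = 45.
node-B + node-D: power draw 2 + 9 = 11 ≤ 15, throughput 17 + 17 = 34.
Best is node-H, node-B, and node-D with total throughput 45.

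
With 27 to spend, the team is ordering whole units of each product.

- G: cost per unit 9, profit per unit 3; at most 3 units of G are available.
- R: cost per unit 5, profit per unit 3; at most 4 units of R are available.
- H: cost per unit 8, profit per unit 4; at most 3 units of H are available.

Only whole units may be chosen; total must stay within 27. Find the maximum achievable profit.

14

R has the best ratio (3/5); taking only R gives at most 4×3 = 12 (stopped by the supply cap of 4).
Mixing does better — 2×R and 2×H: cost 26 ≤ 27, profit 2·3 + 2·4 = 14.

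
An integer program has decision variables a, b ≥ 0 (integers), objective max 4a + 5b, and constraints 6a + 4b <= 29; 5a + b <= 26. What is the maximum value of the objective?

35

(a,b)=(0,7): 6·0+4·7=28≤29, 5·0+1·7=7≤26, objective 35.
(a,b)=(0,6): 6·0+4·6=24≤29, 5·0+1·6=6≤26, objective 30.
No feasible integer point exceeds 35.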